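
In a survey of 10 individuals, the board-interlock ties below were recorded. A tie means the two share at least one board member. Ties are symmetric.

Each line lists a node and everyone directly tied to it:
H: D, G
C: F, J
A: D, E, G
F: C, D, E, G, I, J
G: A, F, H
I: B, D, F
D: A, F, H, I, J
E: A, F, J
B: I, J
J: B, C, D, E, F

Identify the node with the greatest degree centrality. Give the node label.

Degrees — A:3, B:2, C:2, D:5, E:3, F:6, G:3, H:2, I:3, J:5.
The maximum is 6, attained only by F.

F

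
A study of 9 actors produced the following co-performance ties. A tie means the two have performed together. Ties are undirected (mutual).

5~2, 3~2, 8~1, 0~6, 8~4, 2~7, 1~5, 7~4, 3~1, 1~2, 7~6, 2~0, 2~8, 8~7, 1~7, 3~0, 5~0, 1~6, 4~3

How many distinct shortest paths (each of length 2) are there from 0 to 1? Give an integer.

4

The shortest distance is 2. The length-2 paths are: 0–2–1; 0–5–1; 0–6–1; 0–3–1.
That gives 4 distinct shortest paths.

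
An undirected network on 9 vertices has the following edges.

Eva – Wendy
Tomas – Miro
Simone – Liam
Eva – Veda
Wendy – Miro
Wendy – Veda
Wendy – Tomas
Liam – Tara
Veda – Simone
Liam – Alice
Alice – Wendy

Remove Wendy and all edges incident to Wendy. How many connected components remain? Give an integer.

2

Without Wendy, the remaining ties split the others into: {Alice, Eva, Liam, Simone, Tara, Veda}; {Miro, Tomas}.
That's 2 separate components.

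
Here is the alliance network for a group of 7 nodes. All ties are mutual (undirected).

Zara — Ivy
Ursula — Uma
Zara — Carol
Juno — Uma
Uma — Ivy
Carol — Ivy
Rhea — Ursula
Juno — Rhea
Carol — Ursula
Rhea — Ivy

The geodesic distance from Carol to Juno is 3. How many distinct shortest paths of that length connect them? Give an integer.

4

The shortest distance is 3. The length-3 paths are: Carol–Ivy–Rhea–Juno; Carol–Ursula–Rhea–Juno; Carol–Ivy–Uma–Juno; Carol–Ursula–Uma–Juno.
That gives 4 distinct shortest paths.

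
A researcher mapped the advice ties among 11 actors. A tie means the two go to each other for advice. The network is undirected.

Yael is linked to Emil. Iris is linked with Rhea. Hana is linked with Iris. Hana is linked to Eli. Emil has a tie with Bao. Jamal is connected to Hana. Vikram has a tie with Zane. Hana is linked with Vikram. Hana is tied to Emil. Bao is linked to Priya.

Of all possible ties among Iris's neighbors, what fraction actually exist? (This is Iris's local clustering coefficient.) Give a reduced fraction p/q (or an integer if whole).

0

Iris's neighbors: Hana and Rhea (k = 2).
Possible neighbor pairs: C(2,2) = 1. Edges among them: none → e = 0.
Clustering(Iris) = 0/1.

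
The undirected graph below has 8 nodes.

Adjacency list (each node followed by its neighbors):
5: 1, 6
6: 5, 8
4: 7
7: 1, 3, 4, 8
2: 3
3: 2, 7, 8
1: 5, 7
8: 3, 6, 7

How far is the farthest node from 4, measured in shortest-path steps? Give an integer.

3

Distances from 4: 1:2, 2:3, 3:2, 5:3, 6:3, 7:1, 8:2.
The largest is 3 (to 6, 5, and 2), so the eccentricity of 4 is 3.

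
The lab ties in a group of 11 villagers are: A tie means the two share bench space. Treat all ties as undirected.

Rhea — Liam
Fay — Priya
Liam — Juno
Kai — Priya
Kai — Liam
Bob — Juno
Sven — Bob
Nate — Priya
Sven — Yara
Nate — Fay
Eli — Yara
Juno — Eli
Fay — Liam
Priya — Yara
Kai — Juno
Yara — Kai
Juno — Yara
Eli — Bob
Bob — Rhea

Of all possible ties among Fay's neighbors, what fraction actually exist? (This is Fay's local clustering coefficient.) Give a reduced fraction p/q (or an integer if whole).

Fay's neighbors: Liam, Nate, and Priya (k = 3).
Possible neighbor pairs: C(3,2) = 3. Edges among them: Nate–Priya → e = 1.
Clustering(Fay) = 1/3.

1/3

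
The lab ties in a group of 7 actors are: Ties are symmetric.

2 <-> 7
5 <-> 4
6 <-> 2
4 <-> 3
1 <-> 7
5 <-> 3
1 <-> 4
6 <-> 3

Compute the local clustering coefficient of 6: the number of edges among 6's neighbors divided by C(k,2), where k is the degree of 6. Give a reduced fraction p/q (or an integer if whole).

0

6's neighbors: 2 and 3 (k = 2).
Possible neighbor pairs: C(2,2) = 1. Edges among them: none → e = 0.
Clustering(6) = 0/1.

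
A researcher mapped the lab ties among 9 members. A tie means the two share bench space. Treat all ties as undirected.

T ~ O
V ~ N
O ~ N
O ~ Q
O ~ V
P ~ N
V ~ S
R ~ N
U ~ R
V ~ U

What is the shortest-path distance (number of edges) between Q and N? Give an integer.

One shortest route is Q – O – N, which uses 2 edges, and Q and N are not directly tied, so nothing shorter exists. So d(Q,N) = 2.

2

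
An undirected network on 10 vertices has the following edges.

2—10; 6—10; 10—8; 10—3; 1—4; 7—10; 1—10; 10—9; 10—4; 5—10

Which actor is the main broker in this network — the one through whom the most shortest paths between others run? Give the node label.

10

Unnormalized betweenness of each node: 1:0, 2:0, 3:0, 4:0, 5:0, 6:0, 7:0, 8:0, 9:0, 10:35.
10 has the largest value, 35, making it the main broker — the node through which the most shortest paths run.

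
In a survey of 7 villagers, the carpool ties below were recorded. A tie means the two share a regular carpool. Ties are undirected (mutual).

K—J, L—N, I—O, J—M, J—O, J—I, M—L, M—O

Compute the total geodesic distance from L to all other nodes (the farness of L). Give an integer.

Distances from L: I:3, J:2, K:3, M:1, N:1, O:2.
Sum = 3 + 2 + 3 + 1 + 1 + 2 = 12.

12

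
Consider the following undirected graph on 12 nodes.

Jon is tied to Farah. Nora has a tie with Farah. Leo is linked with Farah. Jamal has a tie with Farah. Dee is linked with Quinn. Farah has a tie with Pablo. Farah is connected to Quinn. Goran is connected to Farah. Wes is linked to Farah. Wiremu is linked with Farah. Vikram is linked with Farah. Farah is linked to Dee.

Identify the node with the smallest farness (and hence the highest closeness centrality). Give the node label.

Farness (sum of distances to all others) for each node — Dee:20, Farah:11, Goran:21, Jamal:21, Jon:21, Leo:21, Nora:21, Pablo:21, Quinn:20, Vikram:21, Wes:21, Wiremu:21.
The smallest farness is 11, for Farah, so Farah has the highest closeness.

Farah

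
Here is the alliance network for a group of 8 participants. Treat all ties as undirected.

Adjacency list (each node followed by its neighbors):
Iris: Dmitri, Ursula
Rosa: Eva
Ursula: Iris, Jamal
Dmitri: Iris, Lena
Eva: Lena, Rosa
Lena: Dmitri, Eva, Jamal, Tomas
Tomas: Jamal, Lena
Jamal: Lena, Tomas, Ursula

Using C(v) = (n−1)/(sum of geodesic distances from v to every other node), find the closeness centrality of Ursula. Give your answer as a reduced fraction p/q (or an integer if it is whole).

7/15

Distances from Ursula: Dmitri:2, Eva:3, Iris:1, Jamal:1, Lena:2, Rosa:4, Tomas:2. Sum = 15.
n = 8, so closeness = 7/15.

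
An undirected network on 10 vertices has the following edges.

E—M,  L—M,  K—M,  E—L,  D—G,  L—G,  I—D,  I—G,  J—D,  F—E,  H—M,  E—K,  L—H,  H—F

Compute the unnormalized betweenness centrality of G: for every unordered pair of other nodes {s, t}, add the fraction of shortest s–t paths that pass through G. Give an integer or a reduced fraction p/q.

Pairs whose geodesics pass through G — H–I: 1; H–J: 1; H–D: 1; E–I: 1; E–J: 1; E–D: 1; F–I: 2/2; F–J: 2/2; F–D: 2/2; K–I: 2/2; K–J: 2/2; K–D: 2/2; L–I: 1; L–J: 1 … (+4 more pairs).
All other pairs contribute 0.
Summing the contributions gives betweenness(G) = 18.

18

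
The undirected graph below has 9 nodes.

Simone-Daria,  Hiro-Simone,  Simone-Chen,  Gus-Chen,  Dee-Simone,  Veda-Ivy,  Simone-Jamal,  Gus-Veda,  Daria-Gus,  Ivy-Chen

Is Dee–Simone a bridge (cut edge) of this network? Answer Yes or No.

Without the Dee–Simone edge there is no alternate route between Dee and Simone, so the network disconnects. It is a bridge.

Yes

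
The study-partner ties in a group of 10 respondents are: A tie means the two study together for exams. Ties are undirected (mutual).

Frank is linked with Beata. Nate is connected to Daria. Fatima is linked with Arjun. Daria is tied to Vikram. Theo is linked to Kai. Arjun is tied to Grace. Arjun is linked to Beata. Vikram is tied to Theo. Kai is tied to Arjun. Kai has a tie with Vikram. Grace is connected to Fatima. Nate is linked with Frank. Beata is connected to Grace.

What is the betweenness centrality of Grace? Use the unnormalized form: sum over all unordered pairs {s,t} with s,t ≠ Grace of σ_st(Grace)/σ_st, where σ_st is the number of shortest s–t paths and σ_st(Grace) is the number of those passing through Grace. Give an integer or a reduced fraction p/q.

Pairs whose geodesics pass through Grace — Nate–Fatima: 1/2; Frank–Fatima: 1/2; Beata–Fatima: 1/2.
All other pairs contribute 0.
Summing the contributions gives betweenness(Grace) = 3/2.

3/2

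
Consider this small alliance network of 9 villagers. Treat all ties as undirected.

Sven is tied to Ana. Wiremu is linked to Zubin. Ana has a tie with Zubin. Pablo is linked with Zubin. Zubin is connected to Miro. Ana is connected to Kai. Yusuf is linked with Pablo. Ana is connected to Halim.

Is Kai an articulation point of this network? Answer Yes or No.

Even without Kai, every remaining node can still reach every other (the residual graph is connected), so Kai is not a cut vertex.

No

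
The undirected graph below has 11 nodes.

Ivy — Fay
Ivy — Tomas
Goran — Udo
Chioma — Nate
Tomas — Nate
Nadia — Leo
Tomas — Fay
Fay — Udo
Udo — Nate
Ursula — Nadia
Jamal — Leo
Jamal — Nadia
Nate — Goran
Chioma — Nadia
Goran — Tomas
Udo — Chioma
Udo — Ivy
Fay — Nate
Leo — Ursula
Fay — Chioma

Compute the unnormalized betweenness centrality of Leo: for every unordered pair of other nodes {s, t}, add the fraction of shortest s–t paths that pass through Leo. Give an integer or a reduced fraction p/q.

Pairs whose geodesics pass through Leo — Ursula–Jamal: 1/2.
All other pairs contribute 0.
Summing the contributions gives betweenness(Leo) = 1/2.

1/2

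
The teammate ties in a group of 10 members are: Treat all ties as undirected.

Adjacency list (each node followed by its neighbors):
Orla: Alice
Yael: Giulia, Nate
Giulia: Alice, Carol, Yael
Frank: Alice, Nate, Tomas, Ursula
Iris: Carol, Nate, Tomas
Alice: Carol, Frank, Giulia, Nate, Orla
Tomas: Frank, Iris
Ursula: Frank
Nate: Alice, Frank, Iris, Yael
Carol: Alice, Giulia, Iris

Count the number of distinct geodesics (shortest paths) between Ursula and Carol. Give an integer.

The shortest distance is 3, and the only length-3 path is Ursula–Frank–Alice–Carol. So there is exactly 1 shortest path.

1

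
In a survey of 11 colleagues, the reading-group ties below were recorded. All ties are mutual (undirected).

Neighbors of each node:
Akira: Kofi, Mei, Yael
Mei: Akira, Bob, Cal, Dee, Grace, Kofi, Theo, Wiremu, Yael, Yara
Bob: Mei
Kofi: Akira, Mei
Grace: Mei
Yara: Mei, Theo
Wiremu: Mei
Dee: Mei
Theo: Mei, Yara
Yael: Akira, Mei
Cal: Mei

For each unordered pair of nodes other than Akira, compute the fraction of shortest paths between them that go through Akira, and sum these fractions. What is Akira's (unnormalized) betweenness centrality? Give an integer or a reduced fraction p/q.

1/2

Pairs whose geodesics pass through Akira — Yael–Kofi: 1/2.
All other pairs contribute 0.
Summing the contributions gives betweenness(Akira) = 1/2.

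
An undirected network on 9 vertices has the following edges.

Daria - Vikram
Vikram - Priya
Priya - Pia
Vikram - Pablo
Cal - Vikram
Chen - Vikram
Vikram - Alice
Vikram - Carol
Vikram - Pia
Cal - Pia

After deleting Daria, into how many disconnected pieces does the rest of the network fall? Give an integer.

1

Daria's neighbors (Vikram) remain reachable from one another through other ties, so the rest of the network stays in one piece.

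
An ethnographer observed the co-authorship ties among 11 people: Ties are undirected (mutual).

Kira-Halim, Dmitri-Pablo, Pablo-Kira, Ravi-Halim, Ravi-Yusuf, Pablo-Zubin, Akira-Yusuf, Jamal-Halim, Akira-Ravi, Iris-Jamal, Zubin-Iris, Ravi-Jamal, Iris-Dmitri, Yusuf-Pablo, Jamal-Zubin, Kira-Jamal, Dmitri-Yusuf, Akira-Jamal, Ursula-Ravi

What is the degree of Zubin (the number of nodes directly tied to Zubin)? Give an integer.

Zubin is directly tied to Iris, Jamal, and Pablo. That is 3 neighbors, so the degree of Zubin is 3.

3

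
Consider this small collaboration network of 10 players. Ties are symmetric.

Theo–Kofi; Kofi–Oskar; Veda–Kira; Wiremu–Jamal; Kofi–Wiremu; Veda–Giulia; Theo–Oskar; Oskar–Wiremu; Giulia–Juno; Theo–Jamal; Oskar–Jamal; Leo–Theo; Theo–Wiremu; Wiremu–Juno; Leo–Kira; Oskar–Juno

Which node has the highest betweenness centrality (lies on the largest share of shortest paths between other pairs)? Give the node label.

Unnormalized betweenness of each node: Giulia:16/3, Jamal:0, Juno:25/3, Kira:11/3, Kofi:0, Leo:20/3, Oskar:9/2, Theo:10, Veda:3, Wiremu:9/2.
Theo has the largest value, 10, making it the main broker — the node through which the most shortest paths run.

Theo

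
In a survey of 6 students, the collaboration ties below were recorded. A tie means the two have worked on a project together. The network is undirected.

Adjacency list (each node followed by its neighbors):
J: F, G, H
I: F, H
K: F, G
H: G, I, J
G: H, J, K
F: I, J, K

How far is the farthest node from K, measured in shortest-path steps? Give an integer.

2

Distances from K: F:1, G:1, H:2, I:2, J:2.
The largest is 2 (to I, J, and H), so the eccentricity of K is 2.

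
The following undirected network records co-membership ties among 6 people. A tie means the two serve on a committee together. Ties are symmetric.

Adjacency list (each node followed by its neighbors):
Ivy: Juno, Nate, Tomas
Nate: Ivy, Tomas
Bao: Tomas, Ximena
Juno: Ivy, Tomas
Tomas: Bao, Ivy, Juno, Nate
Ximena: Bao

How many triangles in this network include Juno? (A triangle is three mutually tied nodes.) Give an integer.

1

Juno's neighbors: Ivy and Tomas.
Neighbor pairs that are themselves tied: Juno–Ivy–Tomas. Each forms one triangle with Juno, for 1 in total.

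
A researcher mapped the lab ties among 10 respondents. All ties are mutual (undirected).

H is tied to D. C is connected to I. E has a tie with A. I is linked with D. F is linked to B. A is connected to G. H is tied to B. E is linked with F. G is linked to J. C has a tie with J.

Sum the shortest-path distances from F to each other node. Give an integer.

Distances from F: A:2, B:1, C:5, D:3, E:1, G:3, H:2, I:4, J:4.
Sum = 2 + 1 + 5 + 3 + 1 + 3 + 2 + 4 + 4 = 25.

25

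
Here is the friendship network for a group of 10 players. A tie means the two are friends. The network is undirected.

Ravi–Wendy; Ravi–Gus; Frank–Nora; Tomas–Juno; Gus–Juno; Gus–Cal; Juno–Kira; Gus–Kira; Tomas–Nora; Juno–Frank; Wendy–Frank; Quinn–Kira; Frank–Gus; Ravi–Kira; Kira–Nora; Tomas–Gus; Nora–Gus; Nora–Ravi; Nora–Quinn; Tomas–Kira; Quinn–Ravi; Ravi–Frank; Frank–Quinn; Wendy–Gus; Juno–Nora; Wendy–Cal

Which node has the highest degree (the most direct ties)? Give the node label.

Gus

Degrees — Cal:2, Frank:6, Gus:8, Juno:5, Kira:6, Nora:7, Quinn:4, Ravi:6, Tomas:4, Wendy:4.
The maximum is 8, attained only by Gus.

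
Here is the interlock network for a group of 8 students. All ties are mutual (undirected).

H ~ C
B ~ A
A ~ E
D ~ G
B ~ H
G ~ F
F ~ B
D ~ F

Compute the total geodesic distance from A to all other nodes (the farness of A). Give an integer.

15

Distances from A: B:1, C:3, D:3, E:1, F:2, G:3, H:2.
Sum = 1 + 3 + 3 + 1 + 2 + 3 + 2 = 15.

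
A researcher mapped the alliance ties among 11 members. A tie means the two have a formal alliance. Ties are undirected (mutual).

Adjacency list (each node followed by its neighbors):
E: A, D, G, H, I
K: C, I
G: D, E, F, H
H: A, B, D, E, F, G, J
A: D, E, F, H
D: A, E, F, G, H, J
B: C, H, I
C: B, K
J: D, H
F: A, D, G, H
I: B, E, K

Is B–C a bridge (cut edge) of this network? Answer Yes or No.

Even without that edge, B still reaches C via B – I – K – C, so the network stays connected. Not a bridge.

No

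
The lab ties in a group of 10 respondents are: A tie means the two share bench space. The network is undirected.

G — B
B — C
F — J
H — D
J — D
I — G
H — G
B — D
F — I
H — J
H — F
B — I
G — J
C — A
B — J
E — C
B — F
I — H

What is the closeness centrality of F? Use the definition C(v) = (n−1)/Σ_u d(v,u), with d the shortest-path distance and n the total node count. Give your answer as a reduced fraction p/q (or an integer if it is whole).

Distances from F: A:3, B:1, C:2, D:2, E:3, G:2, H:1, I:1, J:1. Sum = 16.
n = 10, so closeness = 9/16.

9/16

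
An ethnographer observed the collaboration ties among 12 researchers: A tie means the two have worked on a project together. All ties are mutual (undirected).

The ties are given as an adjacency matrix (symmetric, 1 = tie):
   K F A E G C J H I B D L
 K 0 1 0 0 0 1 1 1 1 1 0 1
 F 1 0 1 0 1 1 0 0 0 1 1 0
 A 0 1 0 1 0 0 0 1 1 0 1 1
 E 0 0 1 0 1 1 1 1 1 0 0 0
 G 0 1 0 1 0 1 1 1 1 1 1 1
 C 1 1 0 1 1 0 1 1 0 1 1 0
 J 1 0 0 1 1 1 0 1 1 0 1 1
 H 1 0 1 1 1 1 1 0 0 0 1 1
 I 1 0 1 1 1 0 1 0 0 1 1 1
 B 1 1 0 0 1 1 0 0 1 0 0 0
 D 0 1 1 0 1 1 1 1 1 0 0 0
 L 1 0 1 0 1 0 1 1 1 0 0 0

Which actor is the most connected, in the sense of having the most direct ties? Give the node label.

Degrees — A:6, B:5, C:8, D:7, E:6, F:6, G:9, H:8, I:8, J:8, K:7, L:6.
The maximum is 9, attained only by G.

G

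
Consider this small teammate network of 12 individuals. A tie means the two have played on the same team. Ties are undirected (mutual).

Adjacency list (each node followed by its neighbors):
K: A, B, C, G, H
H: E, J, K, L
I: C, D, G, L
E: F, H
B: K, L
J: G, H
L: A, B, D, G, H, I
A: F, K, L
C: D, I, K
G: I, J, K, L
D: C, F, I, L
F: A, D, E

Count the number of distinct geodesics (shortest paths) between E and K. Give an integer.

The shortest distance is 2, and the only length-2 path is E–H–K. So there is exactly 1 shortest path.

1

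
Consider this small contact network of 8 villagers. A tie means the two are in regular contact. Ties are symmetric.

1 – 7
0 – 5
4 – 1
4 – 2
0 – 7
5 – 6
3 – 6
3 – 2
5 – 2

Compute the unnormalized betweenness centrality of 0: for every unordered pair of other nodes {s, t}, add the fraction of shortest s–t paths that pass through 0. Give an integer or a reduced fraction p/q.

4

Pairs whose geodesics pass through 0 — 3–7: 2/3; 6–7: 1; 6–1: 1/3; 5–7: 1; 5–1: 1/2; 7–2: 1/2.
All other pairs contribute 0.
Summing the contributions gives betweenness(0) = 4.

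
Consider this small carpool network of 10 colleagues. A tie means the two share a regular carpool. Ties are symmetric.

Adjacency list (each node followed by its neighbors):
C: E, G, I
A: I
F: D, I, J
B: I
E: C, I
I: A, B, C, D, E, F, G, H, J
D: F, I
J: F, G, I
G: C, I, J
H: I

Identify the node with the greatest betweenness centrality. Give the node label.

Unnormalized betweenness of each node: A:0, B:0, C:1/2, D:0, E:0, F:1/2, G:1/2, H:0, I:29, J:1/2.
I has the largest value, 29, making it the main broker — the node through which the most shortest paths run.

I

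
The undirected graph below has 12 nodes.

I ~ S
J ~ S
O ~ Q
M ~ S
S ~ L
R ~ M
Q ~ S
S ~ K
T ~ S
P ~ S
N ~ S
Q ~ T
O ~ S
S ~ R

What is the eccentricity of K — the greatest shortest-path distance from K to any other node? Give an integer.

Distances from K: I:2, J:2, L:2, M:2, N:2, O:2, P:2, Q:2, R:2, S:1, T:2.
The largest is 2 (to P, L, M, N, I, O, T, R, J, and Q), so the eccentricity of K is 2.

2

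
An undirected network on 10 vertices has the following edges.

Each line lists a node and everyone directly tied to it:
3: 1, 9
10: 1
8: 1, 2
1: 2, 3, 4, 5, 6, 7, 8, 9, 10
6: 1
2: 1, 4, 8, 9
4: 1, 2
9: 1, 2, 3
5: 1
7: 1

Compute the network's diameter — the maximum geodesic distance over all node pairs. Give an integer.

Eccentricity of each node (its greatest distance to any other): 1:1, 2:2, 3:2, 4:2, 5:2, 6:2, 7:2, 8:2, 9:2, 10:2.
The maximum eccentricity is 2, realized for instance by the pair 3–10 via 3 – 1 – 10. So the diameter is 2.

2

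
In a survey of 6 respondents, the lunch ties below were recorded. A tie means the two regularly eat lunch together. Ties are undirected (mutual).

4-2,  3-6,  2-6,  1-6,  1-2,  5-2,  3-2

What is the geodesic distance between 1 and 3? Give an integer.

2

One shortest route is 1 – 2 – 3, which uses 2 edges, and 1 and 3 are not directly tied, so nothing shorter exists. So d(1,3) = 2.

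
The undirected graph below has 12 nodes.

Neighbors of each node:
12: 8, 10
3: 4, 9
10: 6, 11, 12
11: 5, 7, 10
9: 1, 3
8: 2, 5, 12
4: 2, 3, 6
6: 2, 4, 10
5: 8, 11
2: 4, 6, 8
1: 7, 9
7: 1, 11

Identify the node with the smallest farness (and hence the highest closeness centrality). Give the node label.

10

Farness (sum of distances to all others) for each node — 1:31, 2:25, 3:29, 4:25, 5:27, 6:24, 7:28, 8:25, 9:32, 10:23, 11:24, 12:29.
The smallest farness is 23, for 10, so 10 has the highest closeness.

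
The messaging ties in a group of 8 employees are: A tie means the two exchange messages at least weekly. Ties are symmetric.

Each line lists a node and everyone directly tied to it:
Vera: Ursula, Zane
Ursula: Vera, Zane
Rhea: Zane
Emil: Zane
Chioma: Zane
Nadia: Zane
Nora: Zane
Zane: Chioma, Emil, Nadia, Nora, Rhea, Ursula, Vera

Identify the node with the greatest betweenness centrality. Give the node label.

Zane

Unnormalized betweenness of each node: Chioma:0, Emil:0, Nadia:0, Nora:0, Rhea:0, Ursula:0, Vera:0, Zane:20.
Zane has the largest value, 20, making it the main broker — the node through which the most shortest paths run.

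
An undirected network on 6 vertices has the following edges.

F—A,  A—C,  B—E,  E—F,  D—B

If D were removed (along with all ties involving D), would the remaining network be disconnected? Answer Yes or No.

Even without D, every remaining node can still reach every other (the residual graph is connected), so D is not a cut vertex.

No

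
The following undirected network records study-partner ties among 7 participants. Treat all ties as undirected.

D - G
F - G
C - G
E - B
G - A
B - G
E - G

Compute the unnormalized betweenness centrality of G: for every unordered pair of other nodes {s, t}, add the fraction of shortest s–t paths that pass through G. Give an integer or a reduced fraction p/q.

14

Pairs whose geodesics pass through G — D–A: 1; D–C: 1; D–F: 1; D–E: 1; D–B: 1; A–C: 1; A–F: 1; A–E: 1; A–B: 1; C–F: 1; C–E: 1; C–B: 1; F–E: 1; F–B: 1.
All other pairs contribute 0.
Summing the contributions gives betweenness(G) = 14.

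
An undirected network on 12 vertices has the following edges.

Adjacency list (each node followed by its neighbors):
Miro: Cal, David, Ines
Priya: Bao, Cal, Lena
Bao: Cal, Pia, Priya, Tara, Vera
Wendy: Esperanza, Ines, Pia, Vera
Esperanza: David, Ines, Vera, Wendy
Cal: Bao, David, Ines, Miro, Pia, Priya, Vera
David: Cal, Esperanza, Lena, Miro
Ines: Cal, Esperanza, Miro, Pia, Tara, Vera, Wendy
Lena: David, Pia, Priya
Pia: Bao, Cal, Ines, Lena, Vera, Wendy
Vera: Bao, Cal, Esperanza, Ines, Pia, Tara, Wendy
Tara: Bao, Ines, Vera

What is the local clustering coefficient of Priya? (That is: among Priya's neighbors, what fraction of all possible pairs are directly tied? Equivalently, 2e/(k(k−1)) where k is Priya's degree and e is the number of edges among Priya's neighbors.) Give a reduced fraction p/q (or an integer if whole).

Priya's neighbors: Bao, Cal, and Lena (k = 3).
Possible neighbor pairs: C(3,2) = 3. Edges among them: Bao–Cal → e = 1.
Clustering(Priya) = 1/3.

1/3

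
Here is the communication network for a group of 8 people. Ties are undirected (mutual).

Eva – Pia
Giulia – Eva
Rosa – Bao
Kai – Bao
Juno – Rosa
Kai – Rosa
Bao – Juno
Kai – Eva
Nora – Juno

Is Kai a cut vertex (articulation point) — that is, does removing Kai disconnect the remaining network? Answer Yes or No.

Removing Kai leaves {Bao, Juno, Nora, and Rosa} with no path to {Eva, Giulia, and Pia}, so the network splits into 2 components. Kai is a cut vertex.

Yes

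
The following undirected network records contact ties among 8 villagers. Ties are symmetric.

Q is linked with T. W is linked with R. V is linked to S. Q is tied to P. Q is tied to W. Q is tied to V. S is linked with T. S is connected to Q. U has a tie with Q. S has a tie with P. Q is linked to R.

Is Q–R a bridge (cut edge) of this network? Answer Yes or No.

No

Even without that edge, Q still reaches R via Q – W – R, so the network stays connected. Not a bridge.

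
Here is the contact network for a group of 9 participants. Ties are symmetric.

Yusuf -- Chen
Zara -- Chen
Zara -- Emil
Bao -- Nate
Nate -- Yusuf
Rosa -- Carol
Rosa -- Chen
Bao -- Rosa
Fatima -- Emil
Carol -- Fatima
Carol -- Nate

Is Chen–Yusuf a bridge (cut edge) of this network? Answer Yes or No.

Even without that edge, Chen still reaches Yusuf via Chen – Rosa – Carol – Nate – Yusuf, so the network stays connected. Not a bridge.

No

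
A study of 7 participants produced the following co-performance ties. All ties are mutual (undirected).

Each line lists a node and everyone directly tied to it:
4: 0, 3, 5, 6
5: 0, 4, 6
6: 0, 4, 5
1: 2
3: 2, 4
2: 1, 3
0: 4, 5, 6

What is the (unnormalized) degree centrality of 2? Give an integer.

2 is directly tied to 1 and 3. That is 2 neighbors, so the degree of 2 is 2.

2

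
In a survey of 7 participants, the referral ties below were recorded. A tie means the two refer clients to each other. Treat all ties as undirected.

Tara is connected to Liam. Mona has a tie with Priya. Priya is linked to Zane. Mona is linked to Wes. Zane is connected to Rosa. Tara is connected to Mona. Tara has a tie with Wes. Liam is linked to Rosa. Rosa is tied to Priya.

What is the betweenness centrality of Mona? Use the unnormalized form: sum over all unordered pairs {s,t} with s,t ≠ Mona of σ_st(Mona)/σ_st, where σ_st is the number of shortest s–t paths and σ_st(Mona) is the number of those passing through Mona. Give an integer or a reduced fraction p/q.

4

Pairs whose geodesics pass through Mona — Wes–Rosa: 1/2; Wes–Priya: 1; Wes–Zane: 1; Tara–Priya: 1; Tara–Zane: 1/2.
All other pairs contribute 0.
Summing the contributions gives betweenness(Mona) = 4.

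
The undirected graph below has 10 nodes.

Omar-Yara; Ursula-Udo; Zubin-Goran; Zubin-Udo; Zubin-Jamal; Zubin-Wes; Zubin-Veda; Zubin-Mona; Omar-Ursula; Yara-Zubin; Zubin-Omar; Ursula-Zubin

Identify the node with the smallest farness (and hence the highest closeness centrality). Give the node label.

Farness (sum of distances to all others) for each node — Goran:17, Jamal:17, Mona:17, Omar:15, Udo:16, Ursula:15, Veda:17, Wes:17, Yara:16, Zubin:9.
The smallest farness is 9, for Zubin, so Zubin has the highest closeness.

Zubin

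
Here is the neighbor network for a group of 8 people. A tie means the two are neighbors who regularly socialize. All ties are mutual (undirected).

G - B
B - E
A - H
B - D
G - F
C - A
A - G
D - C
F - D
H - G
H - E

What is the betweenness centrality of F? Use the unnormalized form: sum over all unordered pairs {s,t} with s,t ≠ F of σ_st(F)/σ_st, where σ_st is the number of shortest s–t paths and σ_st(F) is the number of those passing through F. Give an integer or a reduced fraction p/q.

3/4

Pairs whose geodesics pass through F — H–D: 1/4; D–G: 1/2.
All other pairs contribute 0.
Summing the contributions gives betweenness(F) = 3/4.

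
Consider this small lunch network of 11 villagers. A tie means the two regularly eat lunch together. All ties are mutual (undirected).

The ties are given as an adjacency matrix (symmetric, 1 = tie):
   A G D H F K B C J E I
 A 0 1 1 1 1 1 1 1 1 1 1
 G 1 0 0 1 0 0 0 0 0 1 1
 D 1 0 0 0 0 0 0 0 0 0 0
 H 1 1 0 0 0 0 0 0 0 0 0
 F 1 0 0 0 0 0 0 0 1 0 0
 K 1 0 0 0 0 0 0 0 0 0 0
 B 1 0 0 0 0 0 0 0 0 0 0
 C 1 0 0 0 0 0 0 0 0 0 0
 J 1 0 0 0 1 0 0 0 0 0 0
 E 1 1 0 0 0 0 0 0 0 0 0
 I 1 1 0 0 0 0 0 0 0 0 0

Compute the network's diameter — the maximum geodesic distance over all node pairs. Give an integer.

2

Eccentricity of each node (its greatest distance to any other): A:1, B:2, C:2, D:2, E:2, F:2, G:2, H:2, I:2, J:2, K:2.
The maximum eccentricity is 2, realized for instance by the pair G–D via G – A – D. So the diameter is 2.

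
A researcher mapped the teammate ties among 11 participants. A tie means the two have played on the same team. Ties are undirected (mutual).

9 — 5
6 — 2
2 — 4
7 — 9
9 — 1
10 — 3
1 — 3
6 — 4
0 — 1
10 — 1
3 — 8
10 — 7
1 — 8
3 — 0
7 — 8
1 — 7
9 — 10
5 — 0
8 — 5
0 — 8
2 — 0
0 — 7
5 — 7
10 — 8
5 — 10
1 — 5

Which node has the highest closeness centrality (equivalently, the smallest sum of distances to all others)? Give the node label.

Farness (sum of distances to all others) for each node — 0:14, 1:15, 2:19, 3:18, 4:27, 5:16, 6:27, 7:16, 8:16, 9:21, 10:19.
The smallest farness is 14, for 0, so 0 has the highest closeness.

0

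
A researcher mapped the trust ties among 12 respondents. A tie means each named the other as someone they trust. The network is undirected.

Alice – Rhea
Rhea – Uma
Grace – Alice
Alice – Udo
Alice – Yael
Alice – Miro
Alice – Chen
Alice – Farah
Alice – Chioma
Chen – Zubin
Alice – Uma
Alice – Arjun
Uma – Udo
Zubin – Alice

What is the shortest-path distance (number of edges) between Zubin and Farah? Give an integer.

One shortest route is Zubin – Alice – Farah, which uses 2 edges, and Zubin and Farah are not directly tied, so nothing shorter exists. So d(Zubin,Farah) = 2.

2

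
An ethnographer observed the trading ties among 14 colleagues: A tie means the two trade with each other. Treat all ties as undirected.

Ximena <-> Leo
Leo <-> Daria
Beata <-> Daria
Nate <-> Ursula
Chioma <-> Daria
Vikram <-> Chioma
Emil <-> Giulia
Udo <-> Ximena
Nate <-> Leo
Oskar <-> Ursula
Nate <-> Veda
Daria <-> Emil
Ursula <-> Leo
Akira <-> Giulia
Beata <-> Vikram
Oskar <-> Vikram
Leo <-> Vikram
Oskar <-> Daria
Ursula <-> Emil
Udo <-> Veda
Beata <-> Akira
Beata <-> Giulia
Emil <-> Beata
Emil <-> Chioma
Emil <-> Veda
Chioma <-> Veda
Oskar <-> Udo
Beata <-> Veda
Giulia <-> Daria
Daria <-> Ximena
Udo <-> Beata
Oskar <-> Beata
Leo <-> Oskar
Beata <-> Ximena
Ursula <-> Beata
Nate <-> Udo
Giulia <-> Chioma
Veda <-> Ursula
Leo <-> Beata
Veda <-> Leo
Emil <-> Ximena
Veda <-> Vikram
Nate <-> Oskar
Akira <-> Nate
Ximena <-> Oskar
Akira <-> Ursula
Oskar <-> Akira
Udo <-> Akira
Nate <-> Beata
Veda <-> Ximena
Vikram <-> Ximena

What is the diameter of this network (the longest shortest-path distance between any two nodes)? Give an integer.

Eccentricity of each node (its greatest distance to any other): Akira:2, Beata:2, Chioma:2, Daria:2, Emil:2, Giulia:2, Leo:2, Nate:2, Oskar:2, Udo:2, Ursula:2, Veda:2, Vikram:2, Ximena:2.
The maximum eccentricity is 2, realized for instance by the pair Oskar–Emil via Oskar – Ximena – Emil. So the diameter is 2.

2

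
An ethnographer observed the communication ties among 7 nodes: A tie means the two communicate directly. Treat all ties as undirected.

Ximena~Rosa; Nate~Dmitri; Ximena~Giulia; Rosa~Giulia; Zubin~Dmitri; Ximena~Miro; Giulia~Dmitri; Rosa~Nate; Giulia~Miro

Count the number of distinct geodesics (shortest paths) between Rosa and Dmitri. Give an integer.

The shortest distance is 2. The length-2 paths are: Rosa–Nate–Dmitri; Rosa–Giulia–Dmitri.
That gives 2 distinct shortest paths.

2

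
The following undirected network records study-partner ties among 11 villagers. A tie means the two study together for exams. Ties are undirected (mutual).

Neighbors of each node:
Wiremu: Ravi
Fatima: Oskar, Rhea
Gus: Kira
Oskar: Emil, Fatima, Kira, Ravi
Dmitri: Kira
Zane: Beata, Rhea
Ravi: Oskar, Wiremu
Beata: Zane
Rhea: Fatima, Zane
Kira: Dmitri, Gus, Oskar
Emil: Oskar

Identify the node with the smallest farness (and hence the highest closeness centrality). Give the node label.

Farness (sum of distances to all others) for each node — Beata:43, Dmitri:33, Emil:28, Fatima:22, Gus:33, Kira:24, Oskar:19, Ravi:26, Rhea:27, Wiremu:35, Zane:34.
The smallest farness is 19, for Oskar, so Oskar has the highest closeness.

Oskar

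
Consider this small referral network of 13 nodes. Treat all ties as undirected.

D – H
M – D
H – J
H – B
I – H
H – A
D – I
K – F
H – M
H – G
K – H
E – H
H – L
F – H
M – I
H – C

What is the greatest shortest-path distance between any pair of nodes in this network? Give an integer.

2

Eccentricity of each node (its greatest distance to any other): A:2, B:2, C:2, D:2, E:2, F:2, G:2, H:1, I:2, J:2, K:2, L:2, M:2.
The maximum eccentricity is 2, realized for instance by the pair J–E via J – H – E. So the diameter is 2.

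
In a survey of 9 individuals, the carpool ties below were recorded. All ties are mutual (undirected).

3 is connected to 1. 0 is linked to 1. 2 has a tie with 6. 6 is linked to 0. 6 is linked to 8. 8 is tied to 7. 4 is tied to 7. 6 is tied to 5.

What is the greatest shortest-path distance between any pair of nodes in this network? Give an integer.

Eccentricity of each node (its greatest distance to any other): 0:4, 1:5, 2:4, 3:6, 4:6, 5:4, 6:3, 7:5, 8:4.
The maximum eccentricity is 6, realized for instance by the pair 3–4 via 3 – 1 – 0 – 6 – 8 – 7 – 4. So the diameter is 6.

6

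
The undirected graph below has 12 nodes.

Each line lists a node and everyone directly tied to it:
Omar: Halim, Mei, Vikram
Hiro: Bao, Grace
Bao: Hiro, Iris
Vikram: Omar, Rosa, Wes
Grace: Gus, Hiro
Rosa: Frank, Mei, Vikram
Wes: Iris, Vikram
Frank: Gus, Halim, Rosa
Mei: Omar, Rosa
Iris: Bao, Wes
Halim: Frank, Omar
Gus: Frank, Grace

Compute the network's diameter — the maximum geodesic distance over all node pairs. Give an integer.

Eccentricity of each node (its greatest distance to any other): Bao:5, Frank:4, Grace:4, Gus:4, Halim:5, Hiro:5, Iris:4, Mei:5, Omar:5, Rosa:4, Vikram:4, Wes:4.
The maximum eccentricity is 5, realized for instance by the pair Bao–Mei via Bao – Iris – Wes – Vikram – Rosa – Mei. So the diameter is 5.

5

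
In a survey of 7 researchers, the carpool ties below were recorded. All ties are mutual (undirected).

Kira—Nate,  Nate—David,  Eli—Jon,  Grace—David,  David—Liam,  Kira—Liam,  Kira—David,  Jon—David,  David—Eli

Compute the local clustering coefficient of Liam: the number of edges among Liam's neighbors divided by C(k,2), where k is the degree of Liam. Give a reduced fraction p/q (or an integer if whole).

Liam's neighbors: David and Kira (k = 2).
Possible neighbor pairs: C(2,2) = 1. Edges among them: David–Kira → e = 1.
Clustering(Liam) = 1/1.

1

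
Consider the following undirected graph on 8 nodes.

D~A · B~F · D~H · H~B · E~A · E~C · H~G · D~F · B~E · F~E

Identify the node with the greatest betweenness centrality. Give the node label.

Unnormalized betweenness of each node: A:1, B:5, C:0, D:7/2, E:15/2, F:3/2, G:0, H:13/2.
E has the largest value, 15/2, making it the main broker — the node through which the most shortest paths run.

E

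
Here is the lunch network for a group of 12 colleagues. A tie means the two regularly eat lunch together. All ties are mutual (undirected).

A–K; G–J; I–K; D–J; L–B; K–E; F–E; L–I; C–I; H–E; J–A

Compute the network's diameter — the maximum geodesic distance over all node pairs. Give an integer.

6

Eccentricity of each node (its greatest distance to any other): A:4, B:6, C:5, D:6, E:4, F:5, G:6, H:5, I:4, J:5, K:3, L:5.
The maximum eccentricity is 6, realized for instance by the pair D–B via D – J – A – K – I – L – B. So the diameter is 6.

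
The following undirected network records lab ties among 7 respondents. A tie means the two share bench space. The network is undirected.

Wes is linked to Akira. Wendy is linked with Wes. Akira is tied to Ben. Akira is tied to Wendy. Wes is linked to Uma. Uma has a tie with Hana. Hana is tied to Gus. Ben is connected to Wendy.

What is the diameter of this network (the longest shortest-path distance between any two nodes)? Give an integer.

5

Eccentricity of each node (its greatest distance to any other): Akira:4, Ben:5, Gus:5, Hana:4, Uma:3, Wendy:4, Wes:3.
The maximum eccentricity is 5, realized for instance by the pair Gus–Ben via Gus – Hana – Uma – Wes – Wendy – Ben. So the diameter is 5.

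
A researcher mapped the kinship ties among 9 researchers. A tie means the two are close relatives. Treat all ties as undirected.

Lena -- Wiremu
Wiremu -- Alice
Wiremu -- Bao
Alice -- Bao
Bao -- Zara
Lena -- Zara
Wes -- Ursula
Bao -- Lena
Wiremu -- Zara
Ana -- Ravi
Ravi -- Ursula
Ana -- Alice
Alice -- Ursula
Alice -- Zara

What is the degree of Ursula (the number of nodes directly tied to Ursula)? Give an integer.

Ursula is directly tied to Alice, Ravi, and Wes. That is 3 neighbors, so the degree of Ursula is 3.

3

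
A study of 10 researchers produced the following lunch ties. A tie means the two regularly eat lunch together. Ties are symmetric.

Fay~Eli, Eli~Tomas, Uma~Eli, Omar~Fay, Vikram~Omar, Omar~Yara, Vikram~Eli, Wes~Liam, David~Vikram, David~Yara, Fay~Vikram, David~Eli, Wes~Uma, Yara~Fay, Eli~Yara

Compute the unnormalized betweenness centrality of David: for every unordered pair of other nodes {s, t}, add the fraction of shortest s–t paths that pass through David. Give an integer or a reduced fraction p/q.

1/4

Pairs whose geodesics pass through David — Yara–Vikram: 1/4.
All other pairs contribute 0.
Summing the contributions gives betweenness(David) = 1/4.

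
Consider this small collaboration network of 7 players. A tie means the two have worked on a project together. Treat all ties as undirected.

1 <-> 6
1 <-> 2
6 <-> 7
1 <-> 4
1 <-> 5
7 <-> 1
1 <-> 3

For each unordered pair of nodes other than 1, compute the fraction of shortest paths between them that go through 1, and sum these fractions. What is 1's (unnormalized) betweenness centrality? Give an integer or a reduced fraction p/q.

Pairs whose geodesics pass through 1 — 7–4: 1; 7–2: 1; 7–3: 1; 7–5: 1; 4–2: 1; 4–6: 1; 4–3: 1; 4–5: 1; 2–6: 1; 2–3: 1; 2–5: 1; 6–3: 1; 6–5: 1; 3–5: 1.
All other pairs contribute 0.
Summing the contributions gives betweenness(1) = 14.

14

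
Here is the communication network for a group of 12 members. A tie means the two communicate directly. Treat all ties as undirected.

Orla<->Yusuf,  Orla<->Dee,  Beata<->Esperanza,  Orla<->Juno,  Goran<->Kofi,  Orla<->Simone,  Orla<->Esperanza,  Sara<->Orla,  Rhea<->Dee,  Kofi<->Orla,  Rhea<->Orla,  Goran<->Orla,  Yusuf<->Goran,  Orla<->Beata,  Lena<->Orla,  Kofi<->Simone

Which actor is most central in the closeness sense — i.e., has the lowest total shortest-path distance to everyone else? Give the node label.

Farness (sum of distances to all others) for each node — Beata:20, Dee:20, Esperanza:20, Goran:19, Juno:21, Kofi:19, Lena:21, Orla:11, Rhea:20, Sara:21, Simone:20, Yusuf:20.
The smallest farness is 11, for Orla, so Orla has the highest closeness.

Orla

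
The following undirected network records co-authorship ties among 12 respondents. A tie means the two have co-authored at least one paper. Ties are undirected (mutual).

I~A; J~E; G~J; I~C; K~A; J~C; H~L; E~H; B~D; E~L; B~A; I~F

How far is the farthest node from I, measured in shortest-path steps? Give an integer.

4

Distances from I: A:1, B:2, C:1, D:3, E:3, F:1, G:3, H:4, J:2, K:2, L:4.
The largest is 4 (to H and L), so the eccentricity of I is 4.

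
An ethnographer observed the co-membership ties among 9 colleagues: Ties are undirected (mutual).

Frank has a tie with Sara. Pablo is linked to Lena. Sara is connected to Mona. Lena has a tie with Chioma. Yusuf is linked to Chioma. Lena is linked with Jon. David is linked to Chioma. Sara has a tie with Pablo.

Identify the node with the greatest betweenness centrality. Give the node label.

Lena

Unnormalized betweenness of each node: Chioma:13, David:0, Frank:0, Jon:0, Lena:19, Mona:0, Pablo:15, Sara:13, Yusuf:0.
Lena has the largest value, 19, making it the main broker — the node through which the most shortest paths run.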